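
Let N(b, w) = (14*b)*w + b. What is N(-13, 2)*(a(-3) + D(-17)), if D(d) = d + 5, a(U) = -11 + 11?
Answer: 4524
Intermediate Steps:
N(b, w) = b + 14*b*w (N(b, w) = 14*b*w + b = b + 14*b*w)
a(U) = 0
D(d) = 5 + d
N(-13, 2)*(a(-3) + D(-17)) = (-13*(1 + 14*2))*(0 + (5 - 17)) = (-13*(1 + 28))*(0 - 12) = -13*29*(-12) = -377*(-12) = 4524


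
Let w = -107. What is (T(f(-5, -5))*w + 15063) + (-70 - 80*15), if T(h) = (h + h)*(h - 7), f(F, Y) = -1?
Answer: 12081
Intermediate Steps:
T(h) = 2*h*(-7 + h) (T(h) = (2*h)*(-7 + h) = 2*h*(-7 + h))
(T(f(-5, -5))*w + 15063) + (-70 - 80*15) = ((2*(-1)*(-7 - 1))*(-107) + 15063) + (-70 - 80*15) = ((2*(-1)*(-8))*(-107) + 15063) + (-70 - 1200) = (16*(-107) + 15063) - 1270 = (-1712 + 15063) - 1270 = 13351 - 1270 = 12081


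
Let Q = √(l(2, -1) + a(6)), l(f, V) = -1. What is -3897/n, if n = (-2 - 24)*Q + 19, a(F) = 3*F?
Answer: 74043/11131 + 101322*√17/11131 ≈ 44.183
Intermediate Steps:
Q = √17 (Q = √(-1 + 3*6) = √(-1 + 18) = √17 ≈ 4.1231)
n = 19 - 26*√17 (n = (-2 - 24)*√17 + 19 = -26*√17 + 19 = 19 - 26*√17 ≈ -88.201)
-3897/n = -3897/(19 - 26*√17)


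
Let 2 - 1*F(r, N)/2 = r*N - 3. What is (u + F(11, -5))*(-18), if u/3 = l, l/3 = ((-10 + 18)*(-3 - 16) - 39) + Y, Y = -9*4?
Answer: 34614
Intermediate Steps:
F(r, N) = 10 - 2*N*r (F(r, N) = 4 - 2*(r*N - 3) = 4 - 2*(N*r - 3) = 4 - 2*(-3 + N*r) = 4 + (6 - 2*N*r) = 10 - 2*N*r)
Y = -36
l = -681 (l = 3*(((-10 + 18)*(-3 - 16) - 39) - 36) = 3*((8*(-19) - 39) - 36) = 3*((-152 - 39) - 36) = 3*(-191 - 36) = 3*(-227) = -681)
u = -2043 (u = 3*(-681) = -2043)
(u + F(11, -5))*(-18) = (-2043 + (10 - 2*(-5)*11))*(-18) = (-2043 + (10 + 110))*(-18) = (-2043 + 120)*(-18) = -1923*(-18) = 34614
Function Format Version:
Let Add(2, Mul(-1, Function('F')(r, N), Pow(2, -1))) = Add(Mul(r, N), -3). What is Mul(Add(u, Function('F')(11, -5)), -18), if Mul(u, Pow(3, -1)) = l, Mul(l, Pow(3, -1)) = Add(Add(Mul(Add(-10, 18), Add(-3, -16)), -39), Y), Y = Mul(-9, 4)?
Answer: 34614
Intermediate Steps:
Function('F')(r, N) = Add(10, Mul(-2, N, r)) (Function('F')(r, N) = Add(4, Mul(-2, Add(Mul(r, N), -3))) = Add(4, Mul(-2, Add(Mul(N, r), -3))) = Add(4, Mul(-2, Add(-3, Mul(N, r)))) = Add(4, Add(6, Mul(-2, N, r))) = Add(10, Mul(-2, N, r)))
Y = -36
l = -681 (l = Mul(3, Add(Add(Mul(Add(-10, 18), Add(-3, -16)), -39), -36)) = Mul(3, Add(Add(Mul(8, -19), -39), -36)) = Mul(3, Add(Add(-152, -39), -36)) = Mul(3, Add(-191, -36)) = Mul(3, -227) = -681)
u = -2043 (u = Mul(3, -681) = -2043)
Mul(Add(u, Function('F')(11, -5)), -18) = Mul(Add(-2043, Add(10, Mul(-2, -5, 11))), -18) = Mul(Add(-2043, Add(10, 110)), -18) = Mul(Add(-2043, 120), -18) = Mul(-1923, -18) = 34614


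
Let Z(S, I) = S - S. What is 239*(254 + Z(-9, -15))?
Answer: 60706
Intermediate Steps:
Z(S, I) = 0
239*(254 + Z(-9, -15)) = 239*(254 + 0) = 239*254 = 60706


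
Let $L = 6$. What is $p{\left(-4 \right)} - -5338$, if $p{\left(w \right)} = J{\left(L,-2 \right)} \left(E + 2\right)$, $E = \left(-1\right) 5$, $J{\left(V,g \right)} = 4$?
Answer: $5326$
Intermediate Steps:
$E = -5$
$p{\left(w \right)} = -12$ ($p{\left(w \right)} = 4 \left(-5 + 2\right) = 4 \left(-3\right) = -12$)
$p{\left(-4 \right)} - -5338 = -12 - -5338 = -12 + 5338 = 5326$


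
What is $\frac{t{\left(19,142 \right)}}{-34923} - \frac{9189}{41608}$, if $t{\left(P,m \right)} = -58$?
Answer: $- \frac{45499169}{207582312} \approx -0.21919$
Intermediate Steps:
$\frac{t{\left(19,142 \right)}}{-34923} - \frac{9189}{41608} = - \frac{58}{-34923} - \frac{9189}{41608} = \left(-58\right) \left(- \frac{1}{34923}\right) - \frac{9189}{41608} = \frac{58}{34923} - \frac{9189}{41608} = - \frac{45499169}{207582312}$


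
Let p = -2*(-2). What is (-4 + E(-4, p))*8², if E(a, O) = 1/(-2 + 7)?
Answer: -1216/5 ≈ -243.20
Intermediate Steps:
p = 4
E(a, O) = ⅕ (E(a, O) = 1/5 = ⅕)
(-4 + E(-4, p))*8² = (-4 + ⅕)*8² = -19/5*64 = -1216/5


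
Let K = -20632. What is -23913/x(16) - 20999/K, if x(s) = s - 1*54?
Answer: 247085489/392008 ≈ 630.31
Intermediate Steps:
x(s) = -54 + s (x(s) = s - 54 = -54 + s)
-23913/x(16) - 20999/K = -23913/(-54 + 16) - 20999/(-20632) = -23913/(-38) - 20999*(-1/20632) = -23913*(-1/38) + 20999/20632 = 23913/38 + 20999/20632 = 247085489/392008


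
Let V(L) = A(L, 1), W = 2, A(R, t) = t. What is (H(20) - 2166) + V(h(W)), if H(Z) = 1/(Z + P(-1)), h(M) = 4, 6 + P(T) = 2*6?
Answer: -56289/26 ≈ -2165.0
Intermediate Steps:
P(T) = 6 (P(T) = -6 + 2*6 = -6 + 12 = 6)
V(L) = 1
H(Z) = 1/(6 + Z) (H(Z) = 1/(Z + 6) = 1/(6 + Z))
(H(20) - 2166) + V(h(W)) = (1/(6 + 20) - 2166) + 1 = (1/26 - 2166) + 1 = -56315/26 + 1 = -56289/26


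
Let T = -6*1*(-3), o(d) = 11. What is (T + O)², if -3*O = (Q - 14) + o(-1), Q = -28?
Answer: 7225/9 ≈ 802.78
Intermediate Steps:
T = 18 (T = -6*(-3) = 18)
O = 31/3 (O = -((-28 - 14) + 11)/3 = -(-42 + 11)/3 = -⅓*(-31) = 31/3 ≈ 10.333)
(T + O)² = (18 + 31/3)² = (85/3)² = 7225/9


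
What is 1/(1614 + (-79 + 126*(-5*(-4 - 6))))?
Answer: 1/7835 ≈ 0.00012763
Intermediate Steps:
1/(1614 + (-79 + 126*(-5*(-4 - 6)))) = 1/(1614 + (-79 + 126*(-5*(-10)))) = 1/(1614 + (-79 + 126*50)) = 1/(1614 + (-79 + 6300)) = 1/(1614 + 6221) = 1/7835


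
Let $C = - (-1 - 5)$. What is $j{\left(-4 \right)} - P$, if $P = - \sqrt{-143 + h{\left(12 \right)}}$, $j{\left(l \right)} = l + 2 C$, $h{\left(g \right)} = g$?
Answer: $8 + i \sqrt{131} \approx 8.0 + 11.446 i$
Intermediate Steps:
$C = 6$ ($C = \left(-1\right) \left(-6\right) = 6$)
$j{\left(l \right)} = 12 + l$ ($j{\left(l \right)} = l + 2 \cdot 6 = l + 12 = 12 + l$)
$P = - i \sqrt{131}$ ($P = - \sqrt{-143 + 12} = - \sqrt{-131} = - i \sqrt{131} \approx - 11.446 i$)
$j{\left(-4 \right)} - P = \left(12 - 4\right) - - i \sqrt{131} = 8 + i \sqrt{131}$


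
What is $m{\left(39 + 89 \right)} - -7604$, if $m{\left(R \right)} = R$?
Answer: $7732$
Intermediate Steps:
$m{\left(39 + 89 \right)} - -7604 = \left(39 + 89\right) - -7604 = 128 + 7604 = 7732$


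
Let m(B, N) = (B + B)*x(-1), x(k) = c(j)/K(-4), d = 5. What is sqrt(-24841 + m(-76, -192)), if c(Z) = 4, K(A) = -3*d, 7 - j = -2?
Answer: I*sqrt(5580105)/15 ≈ 157.48*I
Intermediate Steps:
j = 9 (j = 7 - 1*(-2) = 7 + 2 = 9)
K(A) = -15 (K(A) = -3*5 = -15)
x(k) = -4/15 (x(k) = 4/(-15) = 4*(-1/15) = -4/15)
m(B, N) = -8*B/15 (m(B, N) = (B + B)*(-4/15) = (2*B)*(-4/15) = -8*B/15)
sqrt(-24841 + m(-76, -192)) = sqrt(-24841 - 8/15*(-76)) = sqrt(-24841 + 608/15) = sqrt(-372007/15) = I*sqrt(5580105)/15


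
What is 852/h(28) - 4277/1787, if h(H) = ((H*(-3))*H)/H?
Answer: -156816/12509 ≈ -12.536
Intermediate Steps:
h(H) = -3*H (h(H) = ((-3*H)*H)/H = (-3*H**2)/H = -3*H)
852/h(28) - 4277/1787 = 852/((-3*28)) - 4277/1787 = 852/(-84) - 4277*1/1787 = 852*(-1/84) - 4277/1787 = -71/7 - 4277/1787 = -156816/12509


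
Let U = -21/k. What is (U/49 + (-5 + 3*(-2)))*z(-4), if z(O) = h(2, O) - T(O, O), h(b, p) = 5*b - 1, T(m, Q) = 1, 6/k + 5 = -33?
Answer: -464/7 ≈ -66.286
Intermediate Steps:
k = -3/19 (k = 6/(-5 - 33) = 6/(-38) = 6*(-1/38) = -3/19 ≈ -0.15789)
U = 133 (U = -21/(-3/19) = -21*(-19/3) = 133)
h(b, p) = -1 + 5*b
z(O) = 8 (z(O) = (-1 + 5*2) - 1*1 = (-1 + 10) - 1 = 9 - 1 = 8)
(U/49 + (-5 + 3*(-2)))*z(-4) = (133/49 + (-5 + 3*(-2)))*8 = (133*(1/49) + (-5 - 6))*8 = (19/7 - 11)*8 = -58/7*8 = -464/7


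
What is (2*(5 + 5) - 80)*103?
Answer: -6180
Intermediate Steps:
(2*(5 + 5) - 80)*103 = (2*10 - 80)*103 = (20 - 80)*103 = -60*103 = -6180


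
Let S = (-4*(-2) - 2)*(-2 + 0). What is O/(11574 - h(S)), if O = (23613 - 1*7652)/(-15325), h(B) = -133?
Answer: -15961/179409775 ≈ -8.8964e-5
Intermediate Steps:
S = -12 (S = (8 - 2)*(-2) = 6*(-2) = -12)
O = -15961/15325 (O = (23613 - 7652)*(-1/15325) = 15961*(-1/15325) = -15961/15325 ≈ -1.0415)
O/(11574 - h(S)) = -15961/(15325*(11574 - 1*(-133))) = -15961/(15325*(11574 + 133)) = -15961/15325/11707 = -15961/15325*1/11707 = -15961/179409775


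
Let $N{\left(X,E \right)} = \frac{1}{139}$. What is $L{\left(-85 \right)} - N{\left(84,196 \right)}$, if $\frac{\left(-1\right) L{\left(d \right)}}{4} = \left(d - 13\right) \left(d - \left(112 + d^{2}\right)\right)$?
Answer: $- \frac{404409937}{139} \approx -2.9094 \cdot 10^{6}$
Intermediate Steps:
$N{\left(X,E \right)} = \frac{1}{139}$
$L{\left(d \right)} = - 4 \left(-13 + d\right) \left(-112 + d - d^{2}\right)$ ($L{\left(d \right)} = - 4 \left(d - 13\right) \left(d - \left(112 + d^{2}\right)\right) = - 4 \left(-13 + d\right) \left(-112 + d - d^{2}\right)$)
$L{\left(-85 \right)} - N{\left(84,196 \right)} = \left(-5824 - 56 \left(-85\right)^{2} + 4 \left(-85\right)^{3} + 500 \left(-85\right)\right) - \frac{1}{139} = \left(-5824 - 404600 + 4 \left(-614125\right) - 42500\right) - \frac{1}{139} = \left(-5824 - 404600 - 2456500 - 42500\right) - \frac{1}{139} = -2909424 - \frac{1}{139} = - \frac{404409937}{139}$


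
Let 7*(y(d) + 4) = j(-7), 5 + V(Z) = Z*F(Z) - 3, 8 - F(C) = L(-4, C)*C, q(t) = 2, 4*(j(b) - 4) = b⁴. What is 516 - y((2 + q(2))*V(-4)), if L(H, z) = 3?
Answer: 12143/28 ≈ 433.68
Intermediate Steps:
j(b) = 4 + b⁴/4
F(C) = 8 - 3*C
V(Z) = -8 + Z*(8 - 3*Z) (V(Z) = -5 + (Z*(8 - 3*Z) - 3) = -5 + (-3 + Z*(8 - 3*Z)) = -8 + Z*(8 - 3*Z))
y(d) = 2305/28 (y(d) = -4 + (4 + (¼)*(-7)⁴)/7 = -4 + (4 + (¼)*2401)/7 = -4 + (4 + 2401/4)/7 = -4 + (⅐)*(2417/4) = -4 + 2417/28 = 2305/28)
516 - y((2 + q(2))*V(-4)) = 516 - 1*2305/28 = 516 - 2305/28 = 12143/28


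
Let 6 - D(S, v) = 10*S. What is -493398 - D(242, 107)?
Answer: -490984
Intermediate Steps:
D(S, v) = 6 - 10*S
-493398 - D(242, 107) = -493398 - (6 - 10*242) = -493398 - (6 - 2420) = -493398 - 1*(-2414) = -493398 + 2414 = -490984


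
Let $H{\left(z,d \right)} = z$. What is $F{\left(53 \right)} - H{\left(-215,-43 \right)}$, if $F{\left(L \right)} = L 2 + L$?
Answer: $374$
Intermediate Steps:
$F{\left(L \right)} = 3 L$ ($F{\left(L \right)} = 2 L + L = 3 L$)
$F{\left(53 \right)} - H{\left(-215,-43 \right)} = 3 \cdot 53 - -215 = 159 + 215 = 374$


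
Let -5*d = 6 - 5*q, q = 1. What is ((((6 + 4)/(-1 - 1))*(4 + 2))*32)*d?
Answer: 192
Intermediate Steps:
d = -1/5 (d = -(6 - 5*1)/5 = -(6 - 5)/5 = -1/5*1 = -1/5 ≈ -0.20000)
((((6 + 4)/(-1 - 1))*(4 + 2))*32)*d = ((((6 + 4)/(-1 - 1))*(4 + 2))*32)*(-1/5) = (((10/(-2))*6)*32)*(-1/5) = (((10*(-1/2))*6)*32)*(-1/5) = (-5*6*32)*(-1/5) = -30*32*(-1/5) = -960*(-1/5) = 192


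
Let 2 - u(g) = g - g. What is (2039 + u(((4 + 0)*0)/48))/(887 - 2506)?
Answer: -2041/1619 ≈ -1.2607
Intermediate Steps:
u(g) = 2 (u(g) = 2 - (g - g) = 2 - 1*0 = 2 + 0 = 2)
(2039 + u(((4 + 0)*0)/48))/(887 - 2506) = (2039 + 2)/(887 - 2506) = 2041/(-1619) = 2041*(-1/1619) = -2041/1619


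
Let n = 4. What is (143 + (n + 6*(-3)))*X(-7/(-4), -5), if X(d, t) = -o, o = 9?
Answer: -1161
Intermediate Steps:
X(d, t) = -9 (X(d, t) = -1*9 = -9)
(143 + (n + 6*(-3)))*X(-7/(-4), -5) = (143 + (4 + 6*(-3)))*(-9) = (143 + (4 - 18))*(-9) = (143 - 14)*(-9) = 129*(-9) = -1161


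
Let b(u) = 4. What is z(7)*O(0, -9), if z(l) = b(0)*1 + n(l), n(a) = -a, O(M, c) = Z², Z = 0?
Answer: 0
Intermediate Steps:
O(M, c) = 0 (O(M, c) = 0² = 0)
z(l) = 4 - l (z(l) = 4*1 - l = 4 - l)
z(7)*O(0, -9) = (4 - 1*7)*0 = (4 - 7)*0 = -3*0 = 0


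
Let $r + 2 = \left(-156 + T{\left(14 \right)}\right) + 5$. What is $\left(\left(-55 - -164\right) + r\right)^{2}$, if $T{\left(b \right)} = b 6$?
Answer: $1600$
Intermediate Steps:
$T{\left(b \right)} = 6 b$
$r = -69$ ($r = -2 + \left(\left(-156 + 6 \cdot 14\right) + 5\right) = -2 + \left(\left(-156 + 84\right) + 5\right) = -2 + \left(-72 + 5\right) = -2 - 67 = -69$)
$\left(\left(-55 - -164\right) + r\right)^{2} = \left(\left(-55 - -164\right) - 69\right)^{2} = \left(\left(-55 + 164\right) - 69\right)^{2} = \left(109 - 69\right)^{2} = 40^{2} = 1600$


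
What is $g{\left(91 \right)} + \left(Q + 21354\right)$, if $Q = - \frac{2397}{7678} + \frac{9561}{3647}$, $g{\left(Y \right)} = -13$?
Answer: $\frac{597648221605}{28001666} \approx 21343.0$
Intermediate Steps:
$Q = \frac{64667499}{28001666}$ ($Q = \left(-2397\right) \frac{1}{7678} + 9561 \cdot \frac{1}{3647} = - \frac{2397}{7678} + \frac{9561}{3647} = \frac{64667499}{28001666} \approx 2.3094$)
$g{\left(91 \right)} + \left(Q + 21354\right) = -13 + \left(\frac{64667499}{28001666} + 21354\right) = -13 + \frac{598012243263}{28001666} = \frac{597648221605}{28001666}$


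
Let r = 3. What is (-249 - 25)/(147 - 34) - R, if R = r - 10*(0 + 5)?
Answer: 5037/113 ≈ 44.575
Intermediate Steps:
R = -47 (R = 3 - 10*(0 + 5) = 3 - 10*5 = 3 - 50 = -47)
(-249 - 25)/(147 - 34) - R = (-249 - 25)/(147 - 34) - 1*(-47) = -274/113 + 47 = 5037/113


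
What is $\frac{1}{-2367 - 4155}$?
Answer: $- \frac{1}{6522} \approx -0.00015333$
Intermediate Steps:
$\frac{1}{-2367 - 4155} = \frac{1}{-6522} = - \frac{1}{6522}$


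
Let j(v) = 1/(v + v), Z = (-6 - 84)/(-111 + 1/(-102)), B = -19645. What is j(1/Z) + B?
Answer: -222435745/11323 ≈ -19645.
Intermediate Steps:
Z = 9180/11323 (Z = -90/(-111 - 1/102) = -90/(-11323/102) = -90*(-102/11323) = 9180/11323 ≈ 0.81074)
j(v) = 1/(2*v)
j(1/Z) + B = 1/(2*(1/(9180/11323))) - 19645 = 1/(2*(11323/9180)) - 19645 = (½)*(9180/11323) - 19645 = 4590/11323 - 19645 = -222435745/11323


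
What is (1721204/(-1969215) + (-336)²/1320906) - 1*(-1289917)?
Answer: 559210475971746041/433524651465 ≈ 1.2899e+6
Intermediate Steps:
(1721204/(-1969215) + (-336)²/1320906) - 1*(-1289917) = (1721204*(-1/1969215) + 112896*(1/1320906)) + 1289917 = (-1721204/1969215 + 18816/220151) + 1289917 = -341872032364/433524651465 + 1289917 = 559210475971746041/433524651465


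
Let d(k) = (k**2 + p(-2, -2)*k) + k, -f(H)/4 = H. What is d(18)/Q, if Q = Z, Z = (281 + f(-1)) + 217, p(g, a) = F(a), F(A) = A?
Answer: 153/251 ≈ 0.60956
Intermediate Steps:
p(g, a) = a
f(H) = -4*H
Z = 502 (Z = (281 - 4*(-1)) + 217 = (281 + 4) + 217 = 285 + 217 = 502)
Q = 502
d(k) = k**2 - k (d(k) = (k**2 - 2*k) + k = k**2 - k)
d(18)/Q = (18*(-1 + 18))/502 = (18*17)*(1/502) = 306*(1/502) = 153/251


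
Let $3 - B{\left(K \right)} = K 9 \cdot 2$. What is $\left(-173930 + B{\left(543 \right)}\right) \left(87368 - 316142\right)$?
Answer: $42026012574$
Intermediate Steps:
$B{\left(K \right)} = 3 - 18 K$ ($B{\left(K \right)} = 3 - K 9 \cdot 2 = 3 - 9 K 2 = 3 - 18 K$)
$\left(-173930 + B{\left(543 \right)}\right) \left(87368 - 316142\right) = \left(-173930 + \left(3 - 9774\right)\right) \left(87368 - 316142\right) = \left(-173930 + \left(3 - 9774\right)\right) \left(-228774\right) = \left(-173930 - 9771\right) \left(-228774\right) = \left(-183701\right) \left(-228774\right) = 42026012574$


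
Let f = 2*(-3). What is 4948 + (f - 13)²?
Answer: 5309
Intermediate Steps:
f = -6
4948 + (f - 13)² = 4948 + (-6 - 13)² = 4948 + (-19)² = 4948 + 361 = 5309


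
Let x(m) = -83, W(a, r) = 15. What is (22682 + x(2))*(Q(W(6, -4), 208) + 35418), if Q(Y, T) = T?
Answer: 805111974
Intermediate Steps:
(22682 + x(2))*(Q(W(6, -4), 208) + 35418) = (22682 - 83)*(208 + 35418) = 22599*35626 = 805111974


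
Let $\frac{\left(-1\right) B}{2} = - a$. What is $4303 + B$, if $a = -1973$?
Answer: $357$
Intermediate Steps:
$B = -3946$ ($B = - 2 \left(\left(-1\right) \left(-1973\right)\right) = \left(-2\right) 1973 = -3946$)
$4303 + B = 4303 - 3946 = 357$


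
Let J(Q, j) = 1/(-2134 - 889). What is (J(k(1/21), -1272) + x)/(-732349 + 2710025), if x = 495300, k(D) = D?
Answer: 1497291899/5978514548 ≈ 0.25045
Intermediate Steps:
J(Q, j) = -1/3023 (J(Q, j) = 1/(-3023) = -1/3023)
(J(k(1/21), -1272) + x)/(-732349 + 2710025) = (-1/3023 + 495300)/(-732349 + 2710025) = (1497291899/3023)/1977676 = (1497291899/3023)*(1/1977676) = 1497291899/5978514548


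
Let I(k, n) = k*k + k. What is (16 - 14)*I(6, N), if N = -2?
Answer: 84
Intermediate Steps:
I(k, n) = k + k**2 (I(k, n) = k**2 + k = k + k**2)
(16 - 14)*I(6, N) = (16 - 14)*(6*(1 + 6)) = 2*(6*7) = 2*42 = 84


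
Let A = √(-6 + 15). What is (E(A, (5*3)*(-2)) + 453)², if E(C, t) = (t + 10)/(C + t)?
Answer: 150087001/729 ≈ 2.0588e+5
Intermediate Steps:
A = 3 (A = √9 = 3)
E(C, t) = (10 + t)/(C + t)
(E(A, (5*3)*(-2)) + 453)² = ((10 + (5*3)*(-2))/(3 + (5*3)*(-2)) + 453)² = ((10 + 15*(-2))/(3 + 15*(-2)) + 453)² = ((10 - 30)/(3 - 30) + 453)² = (-20/(-27) + 453)² = (-1/27*(-20) + 453)² = (20/27 + 453)² = (12251/27)² = 150087001/729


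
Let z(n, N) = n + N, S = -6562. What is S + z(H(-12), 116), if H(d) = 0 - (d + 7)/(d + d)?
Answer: -154709/24 ≈ -6446.2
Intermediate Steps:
H(d) = -(7 + d)/(2*d) (H(d) = 0 - (7 + d)/(2*d) = -(7 + d)/(2*d))
z(n, N) = N + n
S + z(H(-12), 116) = -6562 + (116 + (½)*(-7 - 1*(-12))/(-12)) = -6562 + (116 + (½)*(-1/12)*(-7 + 12)) = -6562 + (116 + (½)*(-1/12)*5) = -6562 + (116 - 5/24) = -6562 + 2779/24 = -154709/24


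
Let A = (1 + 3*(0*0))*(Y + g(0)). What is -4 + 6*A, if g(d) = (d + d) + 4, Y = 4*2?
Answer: 68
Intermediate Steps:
Y = 8
g(d) = 4 + 2*d (g(d) = 2*d + 4 = 4 + 2*d)
A = 12 (A = (1 + 3*(0*0))*(8 + (4 + 2*0)) = (1 + 3*0)*(8 + (4 + 0)) = (1 + 0)*(8 + 4) = 1*12 = 12)
-4 + 6*A = -4 + 6*12 = -4 + 72 = 68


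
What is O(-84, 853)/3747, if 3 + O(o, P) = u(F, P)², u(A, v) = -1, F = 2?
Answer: -2/3747 ≈ -0.00053376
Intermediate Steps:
O(o, P) = -2 (O(o, P) = -3 + (-1)² = -3 + 1 = -2)
O(-84, 853)/3747 = -2/3747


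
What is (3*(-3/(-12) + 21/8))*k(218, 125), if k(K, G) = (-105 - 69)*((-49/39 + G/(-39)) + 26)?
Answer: -420210/13 ≈ -32324.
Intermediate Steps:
k(K, G) = -55970/13 + 58*G/13 (k(K, G) = -174*((-49*1/39 + G*(-1/39)) + 26) = -174*((-49/39 - G/39) + 26) = -174*(965/39 - G/39) = -55970/13 + 58*G/13)
(3*(-3/(-12) + 21/8))*k(218, 125) = (3*(-3/(-12) + 21/8))*(-55970/13 + (58/13)*125) = (3*(-3*(-1/12) + 21*(1/8)))*(-55970/13 + 7250/13) = (3*(1/4 + 21/8))*(-48720/13) = (3*(23/8))*(-48720/13) = (69/8)*(-48720/13) = -420210/13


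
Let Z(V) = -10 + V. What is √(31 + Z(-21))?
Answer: 0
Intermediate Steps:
√(31 + Z(-21)) = √(31 + (-10 - 21)) = √(31 - 31) = √0 = 0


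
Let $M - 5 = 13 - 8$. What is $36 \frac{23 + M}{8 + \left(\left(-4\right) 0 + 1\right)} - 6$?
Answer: $126$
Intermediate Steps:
$M = 10$ ($M = 5 + \left(13 - 8\right) = 5 + 5 = 10$)
$36 \frac{23 + M}{8 + \left(\left(-4\right) 0 + 1\right)} - 6 = 36 \frac{23 + 10}{8 + \left(\left(-4\right) 0 + 1\right)} - 6 = 36 \frac{33}{8 + \left(0 + 1\right)} - 6 = 36 \frac{33}{8 + 1} - 6 = 36 \cdot \frac{33}{9} - 6 = 36 \cdot 33 \cdot \frac{1}{9} - 6 = 36 \cdot \frac{11}{3} - 6 = 132 - 6 = 126$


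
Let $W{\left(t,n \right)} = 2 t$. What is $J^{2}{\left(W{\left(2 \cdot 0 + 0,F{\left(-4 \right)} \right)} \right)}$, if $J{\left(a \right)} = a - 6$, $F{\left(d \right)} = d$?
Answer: $36$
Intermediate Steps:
$J{\left(a \right)} = -6 + a$
$J^{2}{\left(W{\left(2 \cdot 0 + 0,F{\left(-4 \right)} \right)} \right)} = \left(-6 + 2 \left(2 \cdot 0 + 0\right)\right)^{2} = \left(-6 + 2 \left(0 + 0\right)\right)^{2} = \left(-6 + 2 \cdot 0\right)^{2} = \left(-6 + 0\right)^{2} = \left(-6\right)^{2} = 36$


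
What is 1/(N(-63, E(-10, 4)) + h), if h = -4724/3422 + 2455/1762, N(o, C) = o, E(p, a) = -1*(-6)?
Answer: -3014782/189892605 ≈ -0.015876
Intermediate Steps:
E(p, a) = 6
h = 38661/3014782 (h = -4724*1/3422 + 2455*(1/1762) = -2362/1711 + 2455/1762 = 38661/3014782 ≈ 0.012824)
1/(N(-63, E(-10, 4)) + h) = 1/(-63 + 38661/3014782) = 1/(-189892605/3014782) = -3014782/189892605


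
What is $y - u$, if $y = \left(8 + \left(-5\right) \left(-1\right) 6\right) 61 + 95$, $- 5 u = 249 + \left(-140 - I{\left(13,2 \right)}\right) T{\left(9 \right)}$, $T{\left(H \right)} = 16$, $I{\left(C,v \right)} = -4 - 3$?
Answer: $\frac{10186}{5} \approx 2037.2$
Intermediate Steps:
$I{\left(C,v \right)} = -7$ ($I{\left(C,v \right)} = -4 - 3 = -7$)
$u = \frac{1879}{5}$ ($u = - \frac{249 + \left(-140 - -7\right) 16}{5} = - \frac{249 + \left(-140 + 7\right) 16}{5} = - \frac{249 - 2128}{5} = \left(- \frac{1}{5}\right) \left(-1879\right) = \frac{1879}{5} \approx 375.8$)
$y = 2413$ ($y = \left(8 + 5 \cdot 6\right) 61 + 95 = \left(8 + 30\right) 61 + 95 = 38 \cdot 61 + 95 = 2318 + 95 = 2413$)
$y - u = 2413 - \frac{1879}{5} = \frac{10186}{5}$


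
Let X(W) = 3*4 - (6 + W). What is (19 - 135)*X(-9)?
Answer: -1740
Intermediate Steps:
X(W) = 6 - W (X(W) = 12 + (-6 - W) = 6 - W)
(19 - 135)*X(-9) = (19 - 135)*(6 - 1*(-9)) = -116*(6 + 9) = -116*15 = -1740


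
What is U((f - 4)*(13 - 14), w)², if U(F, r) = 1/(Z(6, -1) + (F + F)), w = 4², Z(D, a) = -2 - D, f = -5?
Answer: 1/100 ≈ 0.010000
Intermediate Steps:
w = 16
U(F, r) = 1/(-8 + 2*F) (U(F, r) = 1/((-2 - 1*6) + (F + F)) = 1/((-2 - 6) + 2*F) = 1/(-8 + 2*F))
U((f - 4)*(13 - 14), w)² = (1/(2*(-4 + (-5 - 4)*(13 - 14))))² = (1/(2*(-4 - 9*(-1))))² = (1/(2*(-4 + 9)))² = ((½)/5)² = ((½)*(⅕))² = (⅒)² = 1/100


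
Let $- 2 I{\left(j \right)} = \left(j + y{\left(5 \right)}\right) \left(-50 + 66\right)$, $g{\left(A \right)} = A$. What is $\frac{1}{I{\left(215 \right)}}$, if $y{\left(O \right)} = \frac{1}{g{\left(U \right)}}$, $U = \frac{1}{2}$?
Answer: $- \frac{1}{1736} \approx -0.00057604$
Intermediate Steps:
$U = \frac{1}{2} \approx 0.5$
$y{\left(O \right)} = 2$ ($y{\left(O \right)} = \frac{1}{\frac{1}{2}} = 2$)
$I{\left(j \right)} = -16 - 8 j$ ($I{\left(j \right)} = - \frac{\left(j + 2\right) \left(-50 + 66\right)}{2} = - \frac{\left(2 + j\right) 16}{2} = - \frac{32 + 16 j}{2} = -16 - 8 j$)
$\frac{1}{I{\left(215 \right)}} = \frac{1}{-16 - 1720} = \frac{1}{-1736} = - \frac{1}{1736}$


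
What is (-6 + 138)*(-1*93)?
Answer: -12276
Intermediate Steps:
(-6 + 138)*(-1*93) = 132*(-93) = -12276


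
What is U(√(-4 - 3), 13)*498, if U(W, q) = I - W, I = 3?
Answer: 1494 - 498*I*√7 ≈ 1494.0 - 1317.6*I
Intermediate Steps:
U(W, q) = 3 - W
U(√(-4 - 3), 13)*498 = (3 - √(-4 - 3))*498 = (3 - √(-7))*498 = (3 - I*√7)*498 = 1494 - 498*I*√7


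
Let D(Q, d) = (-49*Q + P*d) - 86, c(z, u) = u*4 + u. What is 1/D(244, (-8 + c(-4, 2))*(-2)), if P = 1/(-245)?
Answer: -245/2950286 ≈ -8.3043e-5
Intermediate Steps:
P = -1/245 ≈ -0.0040816
c(z, u) = 5*u (c(z, u) = 4*u + u = 5*u)
D(Q, d) = -86 - 49*Q - d/245 (D(Q, d) = (-49*Q - d/245) - 86 = -86 - 49*Q - d/245)
1/D(244, (-8 + c(-4, 2))*(-2)) = 1/(-86 - 49*244 - (-8 + 5*2)*(-2)/245) = 1/(-86 - 11956 - (-8 + 10)*(-2)/245) = 1/(-86 - 11956 - 2*(-2)/245) = 1/(-86 - 11956 - 1/245*(-4)) = 1/(-86 - 11956 + 4/245) = 1/(-2950286/245) = -245/2950286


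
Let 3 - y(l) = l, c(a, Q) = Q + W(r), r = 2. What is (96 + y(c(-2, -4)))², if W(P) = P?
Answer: 10201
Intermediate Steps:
c(a, Q) = 2 + Q (c(a, Q) = Q + 2 = 2 + Q)
y(l) = 3 - l
(96 + y(c(-2, -4)))² = (96 + (3 - (2 - 4)))² = (96 + (3 - 1*(-2)))² = (96 + (3 + 2))² = (96 + 5)² = 101² = 10201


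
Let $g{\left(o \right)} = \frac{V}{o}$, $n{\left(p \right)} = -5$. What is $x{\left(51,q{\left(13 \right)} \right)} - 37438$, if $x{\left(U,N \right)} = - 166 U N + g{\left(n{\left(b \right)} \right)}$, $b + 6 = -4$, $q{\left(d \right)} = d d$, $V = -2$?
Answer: $- \frac{7340958}{5} \approx -1.4682 \cdot 10^{6}$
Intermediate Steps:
$q{\left(d \right)} = d^{2}$
$b = -10$ ($b = -6 - 4 = -10$)
$g{\left(o \right)} = - \frac{2}{o}$
$x{\left(U,N \right)} = \frac{2}{5} - 166 N U$ ($x{\left(U,N \right)} = - 166 U N - \frac{2}{-5} = - 166 N U - - \frac{2}{5} = - 166 N U + \frac{2}{5} = \frac{2}{5} - 166 N U$)
$x{\left(51,q{\left(13 \right)} \right)} - 37438 = \left(\frac{2}{5} - 166 \cdot 13^{2} \cdot 51\right) - 37438 = \left(\frac{2}{5} - 28054 \cdot 51\right) - 37438 = \left(\frac{2}{5} - 1430754\right) - 37438 = - \frac{7153768}{5} - 37438 = - \frac{7340958}{5}$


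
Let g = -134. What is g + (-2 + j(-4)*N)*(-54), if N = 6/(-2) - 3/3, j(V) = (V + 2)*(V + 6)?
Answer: -890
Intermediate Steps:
j(V) = (2 + V)*(6 + V)
N = -4 (N = 6*(-½) - 3*⅓ = -3 - 1 = -4)
g + (-2 + j(-4)*N)*(-54) = -134 + (-2 + (12 + (-4)² + 8*(-4))*(-4))*(-54) = -134 + (-2 + (12 + 16 - 32)*(-4))*(-54) = -134 + (-2 - 4*(-4))*(-54) = -134 + (-2 + 16)*(-54) = -134 + 14*(-54) = -134 - 756 = -890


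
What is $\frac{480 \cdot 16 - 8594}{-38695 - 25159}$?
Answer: $\frac{457}{31927} \approx 0.014314$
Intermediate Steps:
$\frac{480 \cdot 16 - 8594}{-38695 - 25159} = \frac{7680 - 8594}{-63854} = \left(-914\right) \left(- \frac{1}{63854}\right) = \frac{457}{31927}$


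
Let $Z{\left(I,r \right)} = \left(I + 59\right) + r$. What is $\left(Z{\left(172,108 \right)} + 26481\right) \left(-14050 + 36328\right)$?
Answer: $597495960$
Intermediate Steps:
$Z{\left(I,r \right)} = 59 + I + r$ ($Z{\left(I,r \right)} = \left(59 + I\right) + r = 59 + I + r$)
$\left(Z{\left(172,108 \right)} + 26481\right) \left(-14050 + 36328\right) = \left(\left(59 + 172 + 108\right) + 26481\right) \left(-14050 + 36328\right) = \left(339 + 26481\right) 22278 = 26820 \cdot 22278 = 597495960$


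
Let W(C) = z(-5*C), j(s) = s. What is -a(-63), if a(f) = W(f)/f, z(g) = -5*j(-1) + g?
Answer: 320/63 ≈ 5.0794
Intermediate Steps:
z(g) = 5 + g (z(g) = -5*(-1) + g = 5 + g)
W(C) = 5 - 5*C
a(f) = (5 - 5*f)/f
-a(-63) = -(-5 + 5/(-63)) = -(-5 + 5*(-1/63)) = -(-5 - 5/63) = -1*(-320/63) = 320/63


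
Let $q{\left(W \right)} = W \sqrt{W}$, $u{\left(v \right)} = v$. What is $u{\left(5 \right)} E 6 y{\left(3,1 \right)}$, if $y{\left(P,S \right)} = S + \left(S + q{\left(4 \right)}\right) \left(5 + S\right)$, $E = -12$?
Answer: $-19800$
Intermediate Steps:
$q{\left(W \right)} = W^{\frac{3}{2}}$
$y{\left(P,S \right)} = S + \left(5 + S\right) \left(8 + S\right)$ ($y{\left(P,S \right)} = S + \left(S + 4^{\frac{3}{2}}\right) \left(5 + S\right) = S + \left(S + 8\right) \left(5 + S\right) = S + \left(8 + S\right) \left(5 + S\right) = S + \left(5 + S\right) \left(8 + S\right)$)
$u{\left(5 \right)} E 6 y{\left(3,1 \right)} = 5 \left(\left(-12\right) 6\right) \left(40 + 1^{2} + 14 \cdot 1\right) = 5 \left(-72\right) \left(40 + 1 + 14\right) = \left(-360\right) 55 = -19800$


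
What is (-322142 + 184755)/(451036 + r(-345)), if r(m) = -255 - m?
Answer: -137387/451126 ≈ -0.30454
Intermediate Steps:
(-322142 + 184755)/(451036 + r(-345)) = (-322142 + 184755)/(451036 + (-255 - 1*(-345))) = -137387/(451036 + (-255 + 345)) = -137387/(451036 + 90) = -137387/451126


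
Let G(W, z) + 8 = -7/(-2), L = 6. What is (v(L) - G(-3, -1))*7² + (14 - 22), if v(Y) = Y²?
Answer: 3953/2 ≈ 1976.5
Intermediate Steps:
G(W, z) = -9/2 (G(W, z) = -8 - 7/(-2) = -8 - 7*(-½) = -8 + 7/2 = -9/2)
(v(L) - G(-3, -1))*7² + (14 - 22) = (6² - 1*(-9/2))*7² + (14 - 22) = (36 + 9/2)*49 - 8 = (81/2)*49 - 8 = 3969/2 - 8 = 3953/2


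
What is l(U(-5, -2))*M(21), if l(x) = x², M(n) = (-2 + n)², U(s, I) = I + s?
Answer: 17689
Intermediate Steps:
l(U(-5, -2))*M(21) = (-2 - 5)²*(-2 + 21)² = (-7)²*19² = 49*361 = 17689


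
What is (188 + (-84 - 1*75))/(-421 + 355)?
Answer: -29/66 ≈ -0.43939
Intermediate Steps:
(188 + (-84 - 1*75))/(-421 + 355) = (188 + (-84 - 75))/(-66) = (188 - 159)*(-1/66) = 29*(-1/66) = -29/66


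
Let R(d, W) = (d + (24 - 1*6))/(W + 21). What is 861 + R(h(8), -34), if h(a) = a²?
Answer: 11111/13 ≈ 854.69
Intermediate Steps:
R(d, W) = (18 + d)/(21 + W) (R(d, W) = (d + (24 - 6))/(21 + W) = (d + 18)/(21 + W) = (18 + d)/(21 + W))
861 + R(h(8), -34) = 861 + (18 + 8²)/(21 - 34) = 861 + (18 + 64)/(-13) = 861 - 1/13*82 = 861 - 82/13 = 11111/13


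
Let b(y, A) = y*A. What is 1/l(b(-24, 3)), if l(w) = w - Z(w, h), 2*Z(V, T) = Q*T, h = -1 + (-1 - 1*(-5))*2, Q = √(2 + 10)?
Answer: -24/1679 + 7*√3/5037 ≈ -0.011887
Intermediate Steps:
Q = 2*√3 (Q = √12 = 2*√3 ≈ 3.4641)
h = 7 (h = -1 + (-1 + 5)*2 = -1 + 4*2 = -1 + 8 = 7)
b(y, A) = A*y
Z(V, T) = T*√3 (Z(V, T) = ((2*√3)*T)/2 = (2*T*√3)/2 = T*√3)
l(w) = w - 7*√3
1/l(b(-24, 3)) = 1/(3*(-24) - 7*√3) = 1/(-72 - 7*√3)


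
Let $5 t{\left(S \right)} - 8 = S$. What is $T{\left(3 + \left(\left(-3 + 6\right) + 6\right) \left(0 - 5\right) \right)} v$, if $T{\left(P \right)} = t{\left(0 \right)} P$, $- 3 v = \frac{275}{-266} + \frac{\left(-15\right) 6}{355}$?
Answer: $- \frac{194504}{6745} \approx -28.837$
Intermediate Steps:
$t{\left(S \right)} = \frac{8}{5} + \frac{S}{5}$
$v = \frac{24313}{56658}$ ($v = - \frac{\frac{275}{-266} + \frac{\left(-15\right) 6}{355}}{3} = - \frac{275 \left(- \frac{1}{266}\right) - \frac{18}{71}}{3} = - \frac{- \frac{275}{266} - \frac{18}{71}}{3} = \left(- \frac{1}{3}\right) \left(- \frac{24313}{18886}\right) = \frac{24313}{56658} \approx 0.42912$)
$T{\left(P \right)} = \frac{8 P}{5}$ ($T{\left(P \right)} = \left(\frac{8}{5} + \frac{1}{5} \cdot 0\right) P = \left(\frac{8}{5} + 0\right) P = \frac{8 P}{5}$)
$T{\left(3 + \left(\left(-3 + 6\right) + 6\right) \left(0 - 5\right) \right)} v = \frac{8 \left(3 + \left(\left(-3 + 6\right) + 6\right) \left(0 - 5\right)\right)}{5} \cdot \frac{24313}{56658} = \frac{8 \left(3 + \left(3 + 6\right) \left(-5\right)\right)}{5} \cdot \frac{24313}{56658} = \frac{8 \left(3 + 9 \left(-5\right)\right)}{5} \cdot \frac{24313}{56658} = \frac{8 \left(3 - 45\right)}{5} \cdot \frac{24313}{56658} = \frac{8}{5} \left(-42\right) \frac{24313}{56658} = \left(- \frac{336}{5}\right) \frac{24313}{56658} = - \frac{194504}{6745}$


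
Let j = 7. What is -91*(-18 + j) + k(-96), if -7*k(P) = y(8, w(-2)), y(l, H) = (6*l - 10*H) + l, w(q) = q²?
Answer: 6991/7 ≈ 998.71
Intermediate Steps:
y(l, H) = -10*H + 7*l (y(l, H) = (-10*H + 6*l) + l = -10*H + 7*l)
k(P) = -16/7 (k(P) = -(-10*(-2)² + 7*8)/7 = -(-10*4 + 56)/7 = -(-40 + 56)/7 = -⅐*16 = -16/7)
-91*(-18 + j) + k(-96) = -91*(-18 + 7) - 16/7 = -91*(-11) - 16/7 = 1001 - 16/7 = 6991/7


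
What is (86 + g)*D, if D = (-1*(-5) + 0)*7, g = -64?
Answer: 770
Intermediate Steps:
D = 35 (D = (5 + 0)*7 = 5*7 = 35)
(86 + g)*D = (86 - 64)*35 = 22*35 = 770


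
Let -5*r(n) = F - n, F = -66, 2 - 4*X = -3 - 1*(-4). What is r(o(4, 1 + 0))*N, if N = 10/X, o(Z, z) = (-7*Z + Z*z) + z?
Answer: 344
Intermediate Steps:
X = 1/4 (X = 1/2 - (-3 - 1*(-4))/4 = 1/2 - (-3 + 4)/4 = 1/2 - 1/4*1 = 1/2 - 1/4 = 1/4 ≈ 0.25000)
o(Z, z) = z - 7*Z + Z*z
r(n) = 66/5 + n/5 (r(n) = -(-66 - n)/5 = 66/5 + n/5)
N = 40 (N = 10/(1/4) = 10*4 = 40)
r(o(4, 1 + 0))*N = (66/5 + ((1 + 0) - 7*4 + 4*(1 + 0))/5)*40 = (66/5 + (1 - 28 + 4*1)/5)*40 = (66/5 + (1 - 28 + 4)/5)*40 = (66/5 + (1/5)*(-23))*40 = (66/5 - 23/5)*40 = (43/5)*40 = 344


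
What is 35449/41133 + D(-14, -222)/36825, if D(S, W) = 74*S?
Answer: 420931879/504907575 ≈ 0.83368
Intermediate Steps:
35449/41133 + D(-14, -222)/36825 = 35449/41133 + (74*(-14))/36825 = 35449*(1/41133) - 1036*1/36825 = 35449/41133 - 1036/36825 = 420931879/504907575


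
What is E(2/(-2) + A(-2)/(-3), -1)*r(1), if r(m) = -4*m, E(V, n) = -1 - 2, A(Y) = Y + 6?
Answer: 12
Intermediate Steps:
A(Y) = 6 + Y
E(V, n) = -3
E(2/(-2) + A(-2)/(-3), -1)*r(1) = -(-12) = -3*(-4) = 12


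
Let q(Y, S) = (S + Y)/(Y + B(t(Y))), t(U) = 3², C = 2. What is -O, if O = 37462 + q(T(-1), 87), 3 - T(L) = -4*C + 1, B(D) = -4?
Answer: -224869/6 ≈ -37478.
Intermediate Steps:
t(U) = 9
T(L) = 10 (T(L) = 3 - (-4*2 + 1) = 3 - (-8 + 1) = 3 - 1*(-7) = 3 + 7 = 10)
q(Y, S) = (S + Y)/(-4 + Y) (q(Y, S) = (S + Y)/(Y - 4) = (S + Y)/(-4 + Y))
O = 224869/6 (O = 37462 + (87 + 10)/(-4 + 10) = 37462 + 97/6 = 224869/6 ≈ 37478.)
-O = -1*224869/6 = -224869/6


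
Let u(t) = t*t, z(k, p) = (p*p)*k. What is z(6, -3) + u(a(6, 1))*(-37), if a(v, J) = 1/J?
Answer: 17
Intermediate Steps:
z(k, p) = k*p² (z(k, p) = p²*k = k*p²)
u(t) = t²
z(6, -3) + u(a(6, 1))*(-37) = 6*(-3)² + (1/1)²*(-37) = 6*9 + 1²*(-37) = 54 + 1*(-37) = 54 - 37 = 17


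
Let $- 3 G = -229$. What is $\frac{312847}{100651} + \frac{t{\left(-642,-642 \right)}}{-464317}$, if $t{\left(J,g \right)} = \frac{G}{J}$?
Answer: $\frac{279771130690153}{90009626926842} \approx 3.1082$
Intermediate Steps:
$G = \frac{229}{3}$ ($G = \left(- \frac{1}{3}\right) \left(-229\right) = \frac{229}{3} \approx 76.333$)
$t{\left(J,g \right)} = \frac{229}{3 J}$
$\frac{312847}{100651} + \frac{t{\left(-642,-642 \right)}}{-464317} = \frac{312847}{100651} + \frac{\frac{229}{3} \frac{1}{-642}}{-464317} = 312847 \cdot \frac{1}{100651} + \frac{229}{3} \left(- \frac{1}{642}\right) \left(- \frac{1}{464317}\right) = \frac{312847}{100651} - - \frac{229}{894274542} = \frac{312847}{100651} + \frac{229}{894274542} = \frac{279771130690153}{90009626926842}$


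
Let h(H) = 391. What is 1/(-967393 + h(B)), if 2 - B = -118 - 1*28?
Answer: -1/967002 ≈ -1.0341e-6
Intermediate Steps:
B = 148 (B = 2 - (-118 - 1*28) = 2 - (-118 - 28) = 2 - 1*(-146) = 2 + 146 = 148)
1/(-967393 + h(B)) = 1/(-967393 + 391) = 1/(-967002) = -1/967002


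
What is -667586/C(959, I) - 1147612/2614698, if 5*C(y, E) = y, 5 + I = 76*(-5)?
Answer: -4364389727524/1253747691 ≈ -3481.1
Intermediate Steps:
I = -385 (I = -5 + 76*(-5) = -5 - 380 = -385)
C(y, E) = y/5
-667586/C(959, I) - 1147612/2614698 = -667586/((1/5)*959) - 1147612/2614698 = -667586/959/5 - 1147612*1/2614698 = -667586*5/959 - 573806/1307349 = -3337930/959 - 573806/1307349 = -4364389727524/1253747691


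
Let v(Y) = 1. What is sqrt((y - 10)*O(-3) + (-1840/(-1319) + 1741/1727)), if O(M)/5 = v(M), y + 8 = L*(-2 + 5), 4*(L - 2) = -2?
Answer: I*sqrt(1351121940968162)/4555826 ≈ 8.0683*I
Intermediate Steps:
L = 3/2 (L = 2 + (1/4)*(-2) = 2 - 1/2 = 3/2 ≈ 1.5000)
y = -7/2 (y = -8 + 3*(-2 + 5)/2 = -8 + (3/2)*3 = -8 + 9/2 = -7/2 ≈ -3.5000)
O(M) = 5 (O(M) = 5*1 = 5)
sqrt((y - 10)*O(-3) + (-1840/(-1319) + 1741/1727)) = sqrt((-7/2 - 10)*5 + (-1840/(-1319) + 1741/1727)) = sqrt(-27/2*5 + (-1840*(-1/1319) + 1741*(1/1727))) = sqrt(-135/2 + (1840/1319 + 1741/1727)) = sqrt(-135/2 + 5474059/2277913) = sqrt(-296570137/4555826) = I*sqrt(1351121940968162)/4555826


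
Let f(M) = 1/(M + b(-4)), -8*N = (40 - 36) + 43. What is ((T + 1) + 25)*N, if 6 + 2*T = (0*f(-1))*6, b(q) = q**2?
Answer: -1081/8 ≈ -135.13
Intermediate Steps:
N = -47/8 (N = -((40 - 36) + 43)/8 = -(4 + 43)/8 = -1/8*47 = -47/8 ≈ -5.8750)
f(M) = 1/(16 + M) (f(M) = 1/(M + (-4)**2) = 1/(M + 16) = 1/(16 + M))
T = -3 (T = -3 + ((0/(16 - 1))*6)/2 = -3 + ((0/15)*6)/2 = -3 + ((0*(1/15))*6)/2 = -3 + (0*6)/2 = -3 + (1/2)*0 = -3 + 0 = -3)
((T + 1) + 25)*N = ((-3 + 1) + 25)*(-47/8) = (-2 + 25)*(-47/8) = 23*(-47/8) = -1081/8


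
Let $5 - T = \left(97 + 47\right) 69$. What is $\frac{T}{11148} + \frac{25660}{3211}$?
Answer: $\frac{254169239}{35796228} \approx 7.1004$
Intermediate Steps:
$T = -9931$ ($T = 5 - \left(97 + 47\right) 69 = 5 - 144 \cdot 69 = 5 - 9936 = -9931$)
$\frac{T}{11148} + \frac{25660}{3211} = - \frac{9931}{11148} + \frac{25660}{3211} = \frac{254169239}{35796228}$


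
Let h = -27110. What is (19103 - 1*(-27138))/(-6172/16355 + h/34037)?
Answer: -25741214917535/653460414 ≈ -39392.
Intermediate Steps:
(19103 - 1*(-27138))/(-6172/16355 + h/34037) = (19103 - 1*(-27138))/(-6172/16355 - 27110/34037) = (19103 + 27138)/(-6172*1/16355 - 27110*1/34037) = 46241/(-6172/16355 - 27110/34037) = 46241/(-653460414/556675135) = 46241*(-556675135/653460414) = -25741214917535/653460414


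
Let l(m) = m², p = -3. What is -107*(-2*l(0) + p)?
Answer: 321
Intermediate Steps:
-107*(-2*l(0) + p) = -107*(-2*0² - 3) = -107*(-2*0 - 3) = -107*(0 - 3) = -107*(-3) = 321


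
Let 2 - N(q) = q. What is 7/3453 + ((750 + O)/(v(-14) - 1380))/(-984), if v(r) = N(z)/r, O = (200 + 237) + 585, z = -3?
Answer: 9115526/2735898225 ≈ 0.0033318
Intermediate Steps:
N(q) = 2 - q
O = 1022 (O = 437 + 585 = 1022)
v(r) = 5/r (v(r) = (2 - 1*(-3))/r = (2 + 3)/r = 5/r)
7/3453 + ((750 + O)/(v(-14) - 1380))/(-984) = 7/3453 + ((750 + 1022)/(5/(-14) - 1380))/(-984) = 7*(1/3453) + (1772/(5*(-1/14) - 1380))*(-1/984) = 7/3453 + (1772/(-5/14 - 1380))*(-1/984) = 7/3453 + (1772/(-19325/14))*(-1/984) = 7/3453 + (1772*(-14/19325))*(-1/984) = 7/3453 - 24808/19325*(-1/984) = 7/3453 + 3101/2376975 = 9115526/2735898225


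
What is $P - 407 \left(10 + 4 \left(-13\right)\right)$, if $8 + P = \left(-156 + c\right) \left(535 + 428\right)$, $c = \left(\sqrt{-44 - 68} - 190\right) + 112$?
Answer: $-208256 + 3852 i \sqrt{7} \approx -2.0826 \cdot 10^{5} + 10191.0 i$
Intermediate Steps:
$c = -78 + 4 i \sqrt{7}$ ($c = \left(\sqrt{-112} - 190\right) + 112 = \left(4 i \sqrt{7} - 190\right) + 112 = \left(-190 + 4 i \sqrt{7}\right) + 112 = -78 + 4 i \sqrt{7} \approx -78.0 + 10.583 i$)
$P = -225350 + 3852 i \sqrt{7}$ ($P = -8 + \left(-156 - \left(78 - 4 i \sqrt{7}\right)\right) \left(535 + 428\right) = -8 + \left(-234 + 4 i \sqrt{7}\right) 963 = -8 - \left(225342 - 3852 i \sqrt{7}\right) = -225350 + 3852 i \sqrt{7} \approx -2.2535 \cdot 10^{5} + 10191.0 i$)
$P - 407 \left(10 + 4 \left(-13\right)\right) = \left(-225350 + 3852 i \sqrt{7}\right) - 407 \left(10 + 4 \left(-13\right)\right) = \left(-225350 + 3852 i \sqrt{7}\right) - 407 \left(10 - 52\right) = \left(-225350 + 3852 i \sqrt{7}\right) - -17094 = \left(-225350 + 3852 i \sqrt{7}\right) + 17094 = -208256 + 3852 i \sqrt{7}$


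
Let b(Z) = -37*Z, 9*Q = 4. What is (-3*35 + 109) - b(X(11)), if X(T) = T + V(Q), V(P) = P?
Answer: 3847/9 ≈ 427.44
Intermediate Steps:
Q = 4/9 (Q = (⅑)*4 = 4/9 ≈ 0.44444)
X(T) = 4/9 + T (X(T) = T + 4/9 = 4/9 + T)
(-3*35 + 109) - b(X(11)) = (-3*35 + 109) - (-37)*(4/9 + 11) = (-105 + 109) - (-37)*103/9 = 4 - 1*(-3811/9) = 4 + 3811/9 = 3847/9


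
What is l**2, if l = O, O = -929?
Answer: 863041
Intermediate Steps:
l = -929
l**2 = (-929)**2 = 863041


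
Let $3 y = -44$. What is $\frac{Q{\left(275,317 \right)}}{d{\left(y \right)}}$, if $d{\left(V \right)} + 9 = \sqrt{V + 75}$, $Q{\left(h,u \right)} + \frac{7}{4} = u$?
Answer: $- \frac{34047}{248} - \frac{1261 \sqrt{543}}{248} \approx -255.77$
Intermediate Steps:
$y = - \frac{44}{3}$ ($y = \frac{1}{3} \left(-44\right) = - \frac{44}{3} \approx -14.667$)
$Q{\left(h,u \right)} = - \frac{7}{4} + u$
$d{\left(V \right)} = -9 + \sqrt{75 + V}$ ($d{\left(V \right)} = -9 + \sqrt{V + 75} = -9 + \sqrt{75 + V}$)
$\frac{Q{\left(275,317 \right)}}{d{\left(y \right)}} = \frac{- \frac{7}{4} + 317}{-9 + \sqrt{75 - \frac{44}{3}}} = \frac{1261}{4 \left(-9 + \sqrt{\frac{181}{3}}\right)} = \frac{1261}{4 \left(-9 + \frac{\sqrt{543}}{3}\right)}$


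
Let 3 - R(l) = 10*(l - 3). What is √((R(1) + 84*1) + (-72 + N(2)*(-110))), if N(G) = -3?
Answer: √365 ≈ 19.105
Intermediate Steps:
R(l) = 33 - 10*l (R(l) = 3 - 10*(l - 3) = 3 - 10*(-3 + l) = 3 - (-30 + 10*l) = 3 + (30 - 10*l) = 33 - 10*l)
√((R(1) + 84*1) + (-72 + N(2)*(-110))) = √(((33 - 10*1) + 84*1) + (-72 - 3*(-110))) = √(((33 - 10) + 84) + (-72 + 330)) = √((23 + 84) + 258) = √(107 + 258) = √365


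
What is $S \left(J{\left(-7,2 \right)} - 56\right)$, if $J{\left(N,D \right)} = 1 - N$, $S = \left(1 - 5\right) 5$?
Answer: $960$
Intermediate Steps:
$S = -20$ ($S = \left(-4\right) 5 = -20$)
$S \left(J{\left(-7,2 \right)} - 56\right) = - 20 \left(\left(1 - -7\right) - 56\right) = - 20 \left(\left(1 + 7\right) - 56\right) = - 20 \left(8 - 56\right) = \left(-20\right) \left(-48\right) = 960$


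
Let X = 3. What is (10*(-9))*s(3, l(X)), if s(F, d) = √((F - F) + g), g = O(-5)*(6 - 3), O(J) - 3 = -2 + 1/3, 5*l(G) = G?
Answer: -180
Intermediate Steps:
l(G) = G/5
O(J) = 4/3 (O(J) = 3 + (-2 + 1/3) = 3 + (-2 + ⅓) = 3 - 5/3 = 4/3)
g = 4 (g = 4*(6 - 3)/3 = (4/3)*3 = 4)
s(F, d) = 2 (s(F, d) = √((F - F) + 4) = √(0 + 4) = √4 = 2)
(10*(-9))*s(3, l(X)) = (10*(-9))*2 = -90*2 = -180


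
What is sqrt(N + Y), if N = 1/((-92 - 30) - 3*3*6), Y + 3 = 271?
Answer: sqrt(518837)/44 ≈ 16.371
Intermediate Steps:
Y = 268 (Y = -3 + 271 = 268)
N = -1/176 (N = 1/(-122 - 9*6) = 1/(-122 - 54) = 1/(-176) = -1/176 ≈ -0.0056818)
sqrt(N + Y) = sqrt(-1/176 + 268) = sqrt(47167/176) = sqrt(518837)/44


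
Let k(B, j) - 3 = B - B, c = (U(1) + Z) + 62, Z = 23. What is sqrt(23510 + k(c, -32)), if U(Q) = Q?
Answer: sqrt(23513) ≈ 153.34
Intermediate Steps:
c = 86 (c = (1 + 23) + 62 = 24 + 62 = 86)
k(B, j) = 3 (k(B, j) = 3 + (B - B) = 3 + 0 = 3)
sqrt(23510 + k(c, -32)) = sqrt(23510 + 3) = sqrt(23513)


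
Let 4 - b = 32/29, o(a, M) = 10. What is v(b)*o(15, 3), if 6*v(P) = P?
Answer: 140/29 ≈ 4.8276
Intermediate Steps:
b = 84/29 (b = 4 - 32/29 = 84/29 ≈ 2.8966)
v(P) = P/6
v(b)*o(15, 3) = ((⅙)*(84/29))*10 = (14/29)*10 = 140/29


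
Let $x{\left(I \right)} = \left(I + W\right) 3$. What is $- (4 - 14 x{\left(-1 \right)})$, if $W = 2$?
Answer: $38$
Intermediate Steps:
$x{\left(I \right)} = 6 + 3 I$ ($x{\left(I \right)} = \left(I + 2\right) 3 = \left(2 + I\right) 3 = 6 + 3 I$)
$- (4 - 14 x{\left(-1 \right)}) = - (4 - 14 \left(6 + 3 \left(-1\right)\right)) = - (4 - 14 \left(6 - 3\right)) = - (4 - 42) = \left(-1\right) \left(-38\right) = 38$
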